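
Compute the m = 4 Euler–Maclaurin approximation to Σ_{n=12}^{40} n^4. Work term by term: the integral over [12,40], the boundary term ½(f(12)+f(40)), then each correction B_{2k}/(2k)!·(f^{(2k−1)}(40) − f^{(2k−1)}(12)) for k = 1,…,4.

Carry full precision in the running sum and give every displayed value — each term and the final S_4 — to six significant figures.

S_4 ≈ 2.17414e+07

The integral term ∫_12^40 x^4 dx = 2.04302e+07.
Boundary: ½(f(12) + f(40)) = ½(20736.0 + 2.56000e+06) = 1.29037e+06.
So far: 2.17206e+07.
Correction k=1: B_{2}/2! · (f^{(1)}(40) − f^{(1)}(12)) = 1/12 · (256000 − 6912.00) = 20757.3.
After k=1: 2.17414e+07.
Correction k=2: B_{4}/4! · (f^{(3)}(40) − f^{(3)}(12)) = −1/720 · (960.000 − 288.000) = -0.933333.
After k=2: 2.17414e+07.
Correction k=3: B_{6}/6! · (f^{(5)}(40) − f^{(5)}(12)) = 1/30240 · (0.00000 − 0.00000) = 0.00000.
After k=3: 2.17414e+07.
Correction k=4: B_{8}/8! · (f^{(7)}(40) − f^{(7)}(12)) = −1/1209600 · (0.00000 − 0.00000) = 0.00000.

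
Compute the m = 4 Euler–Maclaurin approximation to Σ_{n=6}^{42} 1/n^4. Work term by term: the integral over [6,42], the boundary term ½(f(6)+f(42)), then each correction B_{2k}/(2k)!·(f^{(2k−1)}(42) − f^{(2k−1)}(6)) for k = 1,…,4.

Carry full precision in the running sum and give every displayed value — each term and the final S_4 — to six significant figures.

S_4 ≈ 0.00196696

Integral: ∫_6^42 1/x^4 dx = 0.00153871.
Boundary: ½(f(6) + f(42)) = ½(0.000771605 + 3.21368e-07) = 0.000385963.
Running total after boundary: 0.00192467.
k=1: B_{2}/(2)! × [f^{(1)}(42) − f^{(1)}(6)] = 1/12 × (-3.06065e-08 − (-0.000514403)) = 4.28644e-05.
Running total after k=1: 0.00196754.
k=2: B_{4}/(4)! × [f^{(3)}(42) − f^{(3)}(6)] = −1/720 × (-5.20519e-10 − (-0.000428669)) = -5.95373e-07.
Running total after k=2: 0.00196694.
k=3: B_{6}/(6)! × [f^{(5)}(42) − f^{(5)}(6)] = 1/30240 × (-1.65244e-11 − (-0.000666819)) = 2.20509e-08.
Running total after k=3: 0.00196696.
k=4: B_{8}/(8)! × [f^{(7)}(42) − f^{(7)}(6)] = −1/1209600 × (-8.43082e-13 − (-0.00166705)) = -1.37818e-09.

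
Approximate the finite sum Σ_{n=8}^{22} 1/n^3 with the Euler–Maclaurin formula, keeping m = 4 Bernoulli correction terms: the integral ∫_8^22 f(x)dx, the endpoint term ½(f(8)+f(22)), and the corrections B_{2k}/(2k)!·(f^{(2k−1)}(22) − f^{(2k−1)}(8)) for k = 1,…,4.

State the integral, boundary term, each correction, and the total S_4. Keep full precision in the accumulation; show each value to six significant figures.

Integral: ∫_8^22 1/x^3 dx = 0.00677944.
Endpoint term: (f(8) + f(22))/2 = (0.00195312 + 9.39144e-05)/2 = 0.00102352.
Integral + boundary = 0.00780296.
Correction k=1: B_{2}/2! · (f^{(1)}(22) − f^{(1)}(8)) = 1/12 · (-1.28065e-05 − (-0.000732422)) = 5.99679e-05.
After k=1: 0.00786293.
Correction k=2: B_{4}/4! · (f^{(3)}(22) − f^{(3)}(8)) = −1/720 · (-5.29194e-07 − (-0.000228882)) = -3.17156e-07.
After k=2: 0.00786261.
Correction k=3: B_{6}/6! · (f^{(5)}(22) − f^{(5)}(8)) = 1/30240 · (-4.59218e-08 − (-0.000150204)) = 4.96554e-09.
After k=3: 0.00786262.
Correction k=4: B_{8}/8! · (f^{(7)}(22) − f^{(7)}(8)) = −1/1209600 · (-6.83135e-09 − (-0.000168979)) = -1.39693e-10.

S_4 ≈ 0.00786262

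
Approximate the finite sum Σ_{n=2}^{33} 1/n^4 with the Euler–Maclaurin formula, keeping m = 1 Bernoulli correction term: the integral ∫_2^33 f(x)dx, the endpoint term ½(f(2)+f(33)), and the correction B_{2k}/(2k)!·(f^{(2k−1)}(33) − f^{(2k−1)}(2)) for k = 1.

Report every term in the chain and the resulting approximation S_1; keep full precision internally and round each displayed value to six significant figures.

S_1 ≈ 0.0833245

The integral term ∫_2^33 1/x^4 dx = 0.0416574.
Boundary: ½(f(2) + f(33)) = ½(0.0625000 + 8.43226e-07) = 0.0312504.
So far: 0.0729078.
Order-1 term: 1/12 · (-1.02209e-07 − (-0.125000)) = 0.0104167.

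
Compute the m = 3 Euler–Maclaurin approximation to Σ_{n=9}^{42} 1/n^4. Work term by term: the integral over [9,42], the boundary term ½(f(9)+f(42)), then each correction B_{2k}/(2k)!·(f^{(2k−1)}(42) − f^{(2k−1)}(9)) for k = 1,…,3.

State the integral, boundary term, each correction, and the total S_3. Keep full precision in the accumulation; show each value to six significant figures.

S_3 ≈ 0.000534725

The integral term ∫_9^42 1/x^4 dx = 0.000452748.
½[f(9) + f(42)] = ½[0.000152416 + 3.21368e-07] = 7.63686e-05.
Integral + boundary = 0.000529117.
k=1: B_{2}/(2)! × [f^{(1)}(42) − f^{(1)}(9)] = 1/12 × (-3.06065e-08 − (-6.77404e-05)) = 5.64248e-06.
After k=1: 0.000534759.
k=2: B_{4}/(4)! × [f^{(3)}(42) − f^{(3)}(9)] = −1/720 × (-5.20519e-10 − (-2.50890e-05)) = -3.48451e-08.
After k=2: 0.000534724.
k=3: B_{6}/(6)! × [f^{(5)}(42) − f^{(5)}(9)] = 1/30240 × (-1.65244e-11 − (-1.73455e-05)) = 5.73594e-10.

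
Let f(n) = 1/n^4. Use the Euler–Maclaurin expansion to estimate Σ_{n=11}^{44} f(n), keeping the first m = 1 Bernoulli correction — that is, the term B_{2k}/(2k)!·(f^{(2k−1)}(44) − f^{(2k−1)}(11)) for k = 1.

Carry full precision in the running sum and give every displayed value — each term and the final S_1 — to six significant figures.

Integral: ∫_11^44 1/x^4 dx = 0.000246525.
Boundary: ½(f(11) + f(44)) = ½(6.83013e-05 + 2.66802e-07) = 3.42841e-05.
Running total after boundary: 0.000280809.
Order-1 term: 1/12 · (-2.42547e-08 − (-2.48369e-05)) = 2.06772e-06.

S_1 ≈ 0.000282877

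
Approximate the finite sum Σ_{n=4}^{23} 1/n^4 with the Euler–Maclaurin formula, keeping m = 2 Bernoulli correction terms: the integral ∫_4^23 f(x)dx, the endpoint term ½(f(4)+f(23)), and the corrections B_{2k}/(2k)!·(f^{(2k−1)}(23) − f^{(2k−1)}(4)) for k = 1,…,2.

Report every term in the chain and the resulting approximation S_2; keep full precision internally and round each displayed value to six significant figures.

S_2 ≈ 0.00745115

The integral term ∫_4^23 1/x^4 dx = 0.00518094.
Boundary: ½(f(4) + f(23)) = ½(0.00390625 + 3.57346e-06) = 0.00195491.
Running total after boundary: 0.00713585.
Correction k=1: B_{2}/2! · (f^{(1)}(23) − f^{(1)}(4)) = 1/12 · (-6.21471e-07 − (-0.00390625)) = 0.000325469.
After k=1: 0.00746132.
Correction k=2: B_{4}/4! · (f^{(3)}(23) − f^{(3)}(4)) = −1/720 · (-3.52441e-08 − (-0.00732422)) = -1.01725e-05.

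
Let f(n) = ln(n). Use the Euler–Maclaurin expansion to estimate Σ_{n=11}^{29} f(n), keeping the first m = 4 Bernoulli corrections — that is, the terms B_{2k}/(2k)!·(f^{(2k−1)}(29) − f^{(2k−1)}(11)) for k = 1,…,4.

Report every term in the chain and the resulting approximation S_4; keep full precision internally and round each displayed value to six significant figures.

∫_11^29 ln(x) dx evaluates to 53.2747.
Endpoint term: (f(11) + f(29))/2 = (2.39790 + 3.36730)/2 = 2.88260.
So far: 56.1573.
k=1: B_{2}/(2)! × [f^{(1)}(29) − f^{(1)}(11)] = 1/12 × (0.0344828 − 0.0909091) = -0.00470219.
After k=1: 56.1526.
k=2: B_{4}/(4)! × [f^{(3)}(29) − f^{(3)}(11)] = −1/720 × (8.20042e-05 − 0.00150263) = 1.97309e-06.
After k=2: 56.1526.
k=3: B_{6}/(6)! × [f^{(5)}(29) − f^{(5)}(11)] = 1/30240 × (1.17010e-06 − 0.000149021) = -4.88925e-09.
After k=3: 56.1526.
k=4: B_{8}/(8)! × [f^{(7)}(29) − f^{(7)}(11)] = −1/1209600 × (4.17394e-08 − 3.69474e-05) = 3.05106e-11.

S_4 ≈ 56.1526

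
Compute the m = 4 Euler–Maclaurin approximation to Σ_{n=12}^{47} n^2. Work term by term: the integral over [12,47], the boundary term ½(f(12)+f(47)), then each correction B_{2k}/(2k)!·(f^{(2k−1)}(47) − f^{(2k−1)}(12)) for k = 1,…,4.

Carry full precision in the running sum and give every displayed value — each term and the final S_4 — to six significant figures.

The integral term ∫_12^47 x^2 dx = 34031.7.
Endpoint term: (f(12) + f(47))/2 = (144.000 + 2209.00)/2 = 1176.50.
Integral + boundary = 35208.2.
k=1: B_{2}/(2)! × [f^{(1)}(47) − f^{(1)}(12)] = 1/12 × (94.0000 − 24.0000) = 5.83333.
After k=1: 35214.0.
k=2: B_{4}/(4)! × [f^{(3)}(47) − f^{(3)}(12)] = −1/720 × (0.00000 − 0.00000) = 0.00000.
After k=2: 35214.0.
k=3: B_{6}/(6)! × [f^{(5)}(47) − f^{(5)}(12)] = 1/30240 × (0.00000 − 0.00000) = 0.00000.
After k=3: 35214.0.
k=4: B_{8}/(8)! × [f^{(7)}(47) − f^{(7)}(12)] = −1/1209600 × (0.00000 − 0.00000) = 0.00000.

S_4 ≈ 35214.0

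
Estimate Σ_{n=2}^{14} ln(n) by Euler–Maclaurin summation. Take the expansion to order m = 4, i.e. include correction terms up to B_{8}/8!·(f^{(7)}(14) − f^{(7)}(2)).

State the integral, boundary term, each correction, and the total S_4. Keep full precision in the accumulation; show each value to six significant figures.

S_4 ≈ 25.1912

∫_2^14 ln(x) dx evaluates to 23.5605.
½[f(2) + f(14)] = ½[0.693147 + 2.63906] = 1.66610.
So far: 25.2266.
Correction k=1: B_{2}/2! · (f^{(1)}(14) − f^{(1)}(2)) = 1/12 · (0.0714286 − 0.500000) = -0.0357143.
After k=1: 25.1909.
Correction k=2: B_{4}/4! · (f^{(3)}(14) − f^{(3)}(2)) = −1/720 · (0.000728863 − 0.250000) = 0.000346210.
After k=2: 25.1912.
Correction k=3: B_{6}/6! · (f^{(5)}(14) − f^{(5)}(2)) = 1/30240 · (4.46243e-05 − 0.750000) = -2.48001e-05.
After k=3: 25.1912.
Correction k=4: B_{8}/8! · (f^{(7)}(14) − f^{(7)}(2)) = −1/1209600 · (6.83024e-06 − 5.62500) = 4.65029e-06.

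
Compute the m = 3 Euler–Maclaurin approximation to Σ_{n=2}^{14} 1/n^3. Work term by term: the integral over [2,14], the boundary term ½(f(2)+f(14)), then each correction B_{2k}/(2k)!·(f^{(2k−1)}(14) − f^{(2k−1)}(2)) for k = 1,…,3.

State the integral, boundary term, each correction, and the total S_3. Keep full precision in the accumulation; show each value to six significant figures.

S_3 ≈ 0.199773

∫_2^14 1/x^3 dx evaluates to 0.122449.
½[f(2) + f(14)] = ½[0.125000 + 0.000364431] = 0.0626822.
Integral + boundary = 0.185131.
k=1: B_{2}/(2)! × [f^{(1)}(14) − f^{(1)}(2)] = 1/12 × (-7.80925e-05 − (-0.187500)) = 0.0156185.
Partial sum through k=1: 0.200750.
k=2: B_{4}/(4)! × [f^{(3)}(14) − f^{(3)}(2)] = −1/720 × (-7.96862e-06 − (-0.937500)) = -0.00130207.
Partial sum through k=2: 0.199448.
k=3: B_{6}/(6)! × [f^{(5)}(14) − f^{(5)}(2)] = 1/30240 × (-1.70756e-06 − (-9.84375)) = 0.000325521.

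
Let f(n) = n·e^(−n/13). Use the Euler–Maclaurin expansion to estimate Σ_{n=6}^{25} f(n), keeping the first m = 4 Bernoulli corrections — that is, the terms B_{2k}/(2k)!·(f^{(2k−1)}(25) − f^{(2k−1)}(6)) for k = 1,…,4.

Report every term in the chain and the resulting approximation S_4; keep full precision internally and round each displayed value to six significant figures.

S_4 ≈ 87.1644

Integral: ∫_6^25 x·e^(−x/13) dx = 83.4860.
Boundary: ½(f(6) + f(25)) = ½(3.78188 + 3.65391) = 3.71790.
So far: 87.2039.
Correction k=1: B_{2}/2! · (f^{(1)}(25) − f^{(1)}(6)) = 1/12 · (-0.134914 − 0.339399) = -0.0395261.
Running total after k=1: 87.1644.
Correction k=2: B_{4}/4! · (f^{(3)}(25) − f^{(3)}(6)) = −1/720 · (0.000931357 − 0.00946761) = 1.18559e-05.
Running total after k=2: 87.1644.
Correction k=3: B_{6}/6! · (f^{(5)}(25) − f^{(5)}(6)) = 1/30240 · (1.57457e-05 − 0.000100159) = -2.79146e-09.
Running total after k=3: 87.1644.
Correction k=4: B_{8}/8! · (f^{(7)}(25) − f^{(7)}(6)) = −1/1209600 · (1.53730e-07 − 8.53831e-07) = 5.78787e-13.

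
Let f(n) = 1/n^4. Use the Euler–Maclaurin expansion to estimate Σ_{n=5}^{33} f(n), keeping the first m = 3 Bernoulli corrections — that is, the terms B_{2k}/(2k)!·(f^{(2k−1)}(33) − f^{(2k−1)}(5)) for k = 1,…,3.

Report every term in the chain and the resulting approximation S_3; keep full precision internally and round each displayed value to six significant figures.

S_3 ≈ 0.00356245

Integral: ∫_5^33 1/x^4 dx = 0.00265739.
½[f(5) + f(33)] = ½[0.00160000 + 8.43226e-07] = 0.000800422.
Integral + boundary = 0.00345781.
Order-1 term: 1/12 · (-1.02209e-07 − (-0.00128000)) = 0.000106658.
After k=1: 0.00356447.
Order-2 term: −1/720 · (-2.81568e-09 − (-0.00153600)) = -2.13333e-06.
After k=2: 0.00356234.
Order-3 term: 1/30240 · (-1.44792e-10 − (-0.00344064)) = 1.13778e-07.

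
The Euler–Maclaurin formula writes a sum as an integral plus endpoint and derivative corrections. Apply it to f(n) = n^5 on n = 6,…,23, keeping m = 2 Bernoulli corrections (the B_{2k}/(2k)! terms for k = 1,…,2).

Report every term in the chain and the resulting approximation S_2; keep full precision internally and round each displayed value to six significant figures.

Integral: ∫_6^23 x^5 dx = 2.46649e+07.
½[f(6) + f(23)] = ½[7776.00 + 6.43634e+06] = 3.22206e+06.
Integral + boundary = 2.78869e+07.
k=1: B_{2}/(2)! × [f^{(1)}(23) − f^{(1)}(6)] = 1/12 × (1.39920e+06 − 6480.00) = 116060.
After k=1: 2.80030e+07.
k=2: B_{4}/(4)! × [f^{(3)}(23) − f^{(3)}(6)] = −1/720 × (31740.0 − 2160.00) = -41.0833.

S_2 ≈ 2.80030e+07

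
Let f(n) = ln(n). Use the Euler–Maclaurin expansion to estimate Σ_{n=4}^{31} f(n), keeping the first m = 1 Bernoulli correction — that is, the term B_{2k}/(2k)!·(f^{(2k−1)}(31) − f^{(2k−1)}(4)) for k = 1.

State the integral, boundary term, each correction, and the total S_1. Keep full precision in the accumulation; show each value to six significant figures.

The integral term ∫_4^31 ln(x) dx = 73.9084.
Boundary: ½(f(4) + f(31)) = ½(1.38629 + 3.43399) = 2.41014.
So far: 76.3186.
Order-1 term: 1/12 · (0.0322581 − 0.250000) = -0.0181452.

S_1 ≈ 76.3004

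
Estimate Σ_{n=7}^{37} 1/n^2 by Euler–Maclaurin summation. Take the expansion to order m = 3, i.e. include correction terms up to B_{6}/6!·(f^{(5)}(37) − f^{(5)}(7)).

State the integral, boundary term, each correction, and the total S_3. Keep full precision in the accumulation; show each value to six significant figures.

S_3 ≈ 0.126880

∫_7^37 1/x^2 dx evaluates to 0.115830.
Boundary: ½(f(7) + f(37)) = ½(0.0204082 + 0.000730460) = 0.0105693.
Running total after boundary: 0.126399.
Correction k=1: B_{2}/2! · (f^{(1)}(37) − f^{(1)}(7)) = 1/12 · (-3.94843e-05 − (-0.00583090)) = 0.000482618.
After k=1: 0.126882.
Correction k=2: B_{4}/4! · (f^{(3)}(37) − f^{(3)}(7)) = −1/720 · (-3.46101e-07 − (-0.00142798)) = -1.98282e-06.
After k=2: 0.126880.
Correction k=3: B_{6}/6! · (f^{(5)}(37) − f^{(5)}(7)) = 1/30240 · (-7.58439e-09 − (-0.000874271)) = 2.89108e-08.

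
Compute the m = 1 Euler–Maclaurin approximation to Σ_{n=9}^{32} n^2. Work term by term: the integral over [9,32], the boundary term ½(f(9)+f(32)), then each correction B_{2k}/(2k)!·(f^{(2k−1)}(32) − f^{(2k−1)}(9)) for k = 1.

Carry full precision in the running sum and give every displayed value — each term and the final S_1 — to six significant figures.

∫_9^32 x^2 dx evaluates to 10679.7.
Endpoint term: (f(9) + f(32))/2 = (81.0000 + 1024.00)/2 = 552.500.
Running total after boundary: 11232.2.
Order-1 term: 1/12 · (64.0000 − 18.0000) = 3.83333.

S_1 ≈ 11236.0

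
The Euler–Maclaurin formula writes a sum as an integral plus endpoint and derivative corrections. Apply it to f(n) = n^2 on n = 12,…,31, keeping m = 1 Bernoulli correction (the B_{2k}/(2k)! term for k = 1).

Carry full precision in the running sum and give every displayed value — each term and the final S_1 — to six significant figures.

S_1 ≈ 9910.00

The integral term ∫_12^31 x^2 dx = 9354.33.
Boundary: ½(f(12) + f(31)) = ½(144.000 + 961.000) = 552.500.
Integral + boundary = 9906.83.
Correction k=1: B_{2}/2! · (f^{(1)}(31) − f^{(1)}(12)) = 1/12 · (62.0000 − 24.0000) = 3.16667.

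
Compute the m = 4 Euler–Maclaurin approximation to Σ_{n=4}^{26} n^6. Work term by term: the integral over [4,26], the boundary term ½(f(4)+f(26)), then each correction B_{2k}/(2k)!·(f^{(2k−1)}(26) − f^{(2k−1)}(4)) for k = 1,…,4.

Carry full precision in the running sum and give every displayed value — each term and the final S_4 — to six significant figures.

S_4 ≈ 1.30780e+09

∫_4^26 x^6 dx evaluates to 1.14740e+09.
½[f(4) + f(26)] = ½[4096.00 + 3.08916e+08] = 1.54460e+08.
Running total after boundary: 1.30186e+09.
k=1: B_{2}/(2)! × [f^{(1)}(26) − f^{(1)}(4)] = 1/12 × (7.12883e+07 − 6144.00) = 5.94018e+06.
Partial sum through k=1: 1.30780e+09.
k=2: B_{4}/(4)! × [f^{(3)}(26) − f^{(3)}(4)] = −1/720 × (2.10912e+06 − 7680.00) = -2918.67.
Partial sum through k=2: 1.30780e+09.
k=3: B_{6}/(6)! × [f^{(5)}(26) − f^{(5)}(4)] = 1/30240 × (18720.0 − 2880.00) = 0.523810.
Partial sum through k=3: 1.30780e+09.
k=4: B_{8}/(8)! × [f^{(7)}(26) − f^{(7)}(4)] = −1/1209600 × (0.00000 − 0.00000) = 0.00000.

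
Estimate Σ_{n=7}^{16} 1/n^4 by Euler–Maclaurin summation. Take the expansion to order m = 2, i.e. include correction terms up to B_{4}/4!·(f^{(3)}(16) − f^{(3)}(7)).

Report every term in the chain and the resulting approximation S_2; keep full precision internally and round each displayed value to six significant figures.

The integral term ∫_7^16 1/x^4 dx = 0.000890437.
Boundary: ½(f(7) + f(16)) = ½(0.000416493 + 1.52588e-05) = 0.000215876.
Running total after boundary: 0.00110631.
Correction k=1: B_{2}/2! · (f^{(1)}(16) − f^{(1)}(7)) = 1/12 · (-3.81470e-06 − (-0.000237996)) = 1.95151e-05.
Partial sum through k=1: 0.00112583.
Correction k=2: B_{4}/4! · (f^{(3)}(16) − f^{(3)}(7)) = −1/720 · (-4.47035e-07 − (-0.000145712)) = -2.01757e-07.

S_2 ≈ 0.00112563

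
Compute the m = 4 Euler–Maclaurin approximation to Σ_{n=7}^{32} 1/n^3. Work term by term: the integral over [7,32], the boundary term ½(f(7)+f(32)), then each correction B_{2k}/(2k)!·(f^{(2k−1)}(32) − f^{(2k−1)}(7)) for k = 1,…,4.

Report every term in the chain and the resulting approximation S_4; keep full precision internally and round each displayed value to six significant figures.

∫_7^32 1/x^3 dx evaluates to 0.00971580.
Endpoint term: (f(7) + f(32))/2 = (0.00291545 + 3.05176e-05)/2 = 0.00147298.
Integral + boundary = 0.0111888.
k=1: B_{2}/(2)! × [f^{(1)}(32) − f^{(1)}(7)] = 1/12 × (-2.86102e-06 − (-0.00124948)) = 0.000103885.
Running total after k=1: 0.0112927.
k=2: B_{4}/(4)! × [f^{(3)}(32) − f^{(3)}(7)] = −1/720 × (-5.58794e-08 − (-0.000509992)) = -7.08244e-07.
Running total after k=2: 0.0112920.
k=3: B_{6}/(6)! × [f^{(5)}(32) − f^{(5)}(7)] = 1/30240 × (-2.29193e-09 − (-0.000437136)) = 1.44555e-08.
Running total after k=3: 0.0112920.
k=4: B_{8}/(8)! × [f^{(7)}(32) − f^{(7)}(7)] = −1/1209600 × (-1.61151e-10 − (-0.000642322)) = -5.31020e-10.

S_4 ≈ 0.0112920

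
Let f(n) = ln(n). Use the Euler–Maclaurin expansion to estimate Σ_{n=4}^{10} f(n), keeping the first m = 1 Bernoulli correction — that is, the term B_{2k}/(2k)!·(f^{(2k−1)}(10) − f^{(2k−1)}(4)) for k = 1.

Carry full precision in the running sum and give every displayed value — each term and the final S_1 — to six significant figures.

Integral: ∫_4^10 ln(x) dx = 11.4807.
½[f(4) + f(10)] = ½[1.38629 + 2.30259] = 1.84444.
Integral + boundary = 13.3251.
k=1: B_{2}/(2)! × [f^{(1)}(10) − f^{(1)}(4)] = 1/12 × (0.100000 − 0.250000) = -0.0125000.

S_1 ≈ 13.3126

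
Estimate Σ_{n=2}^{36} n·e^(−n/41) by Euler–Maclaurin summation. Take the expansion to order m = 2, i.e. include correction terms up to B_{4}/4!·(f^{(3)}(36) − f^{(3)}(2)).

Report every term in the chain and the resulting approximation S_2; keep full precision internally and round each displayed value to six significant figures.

∫_2^36 x·e^(−x/41) dx evaluates to 367.037.
Endpoint term: (f(2) + f(36))/2 = (1.90478 + 14.9613)/2 = 8.43306.
Running total after boundary: 375.470.
Correction k=1: B_{2}/2! · (f^{(1)}(36) − f^{(1)}(2)) = 1/12 · (0.0506821 − 0.905932) = -0.0712708.
Running total after k=1: 375.398.
Correction k=2: B_{4}/4! · (f^{(3)}(36) − f^{(3)}(2)) = −1/720 · (0.000524609 − 0.00167205) = 1.59366e-06.

S_2 ≈ 375.398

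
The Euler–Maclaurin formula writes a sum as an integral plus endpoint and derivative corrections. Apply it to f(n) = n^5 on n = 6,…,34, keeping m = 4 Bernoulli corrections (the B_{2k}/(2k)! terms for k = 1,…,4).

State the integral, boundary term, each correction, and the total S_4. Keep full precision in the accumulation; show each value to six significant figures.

S_4 ≈ 2.80737e+08

The integral term ∫_6^34 x^5 dx = 2.57460e+08.
Boundary: ½(f(6) + f(34)) = ½(7776.00 + 4.54354e+07) = 2.27216e+07.
So far: 2.80181e+08.
k=1: B_{2}/(2)! × [f^{(1)}(34) − f^{(1)}(6)] = 1/12 × (6.68168e+06 − 6480.00) = 556267.
Running total after k=1: 2.80737e+08.
k=2: B_{4}/(4)! × [f^{(3)}(34) − f^{(3)}(6)] = −1/720 × (69360.0 − 2160.00) = -93.3333.
Running total after k=2: 2.80737e+08.
k=3: B_{6}/(6)! × [f^{(5)}(34) − f^{(5)}(6)] = 1/30240 × (120.000 − 120.000) = 0.00000.
Running total after k=3: 2.80737e+08.
k=4: B_{8}/(8)! × [f^{(7)}(34) − f^{(7)}(6)] = −1/1209600 × (0.00000 − 0.00000) = 0.00000.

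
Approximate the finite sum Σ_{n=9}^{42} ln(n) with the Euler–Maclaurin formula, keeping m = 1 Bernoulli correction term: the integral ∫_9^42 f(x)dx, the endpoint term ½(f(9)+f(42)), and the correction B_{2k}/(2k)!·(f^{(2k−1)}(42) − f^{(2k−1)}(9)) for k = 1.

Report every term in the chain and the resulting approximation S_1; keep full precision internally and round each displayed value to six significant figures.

The integral term ∫_9^42 ln(x) dx = 104.207.
½[f(9) + f(42)] = ½[2.19722 + 3.73767] = 2.96745.
Running total after boundary: 107.175.
Order-1 term: 1/12 · (0.0238095 − 0.111111) = -0.00727513.

S_1 ≈ 107.167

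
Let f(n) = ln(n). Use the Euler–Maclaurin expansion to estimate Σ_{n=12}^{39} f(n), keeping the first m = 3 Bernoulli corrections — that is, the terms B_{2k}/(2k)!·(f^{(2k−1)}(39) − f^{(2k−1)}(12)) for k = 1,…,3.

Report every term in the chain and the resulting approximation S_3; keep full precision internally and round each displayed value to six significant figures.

S_3 ≈ 89.1295

The integral term ∫_12^39 ln(x) dx = 86.0600.
Endpoint term: (f(12) + f(39))/2 = (2.48491 + 3.66356)/2 = 3.07423.
So far: 89.1343.
k=1: B_{2}/(2)! × [f^{(1)}(39) − f^{(1)}(12)] = 1/12 × (0.0256410 − 0.0833333) = -0.00480769.
After k=1: 89.1295.
k=2: B_{4}/(4)! × [f^{(3)}(39) − f^{(3)}(12)] = −1/720 × (3.37160e-05 − 0.00115741) = 1.56068e-06.
After k=2: 89.1295.
k=3: B_{6}/(6)! × [f^{(5)}(39) − f^{(5)}(12)] = 1/30240 × (2.66004e-07 − 9.64506e-05) = -3.18071e-09.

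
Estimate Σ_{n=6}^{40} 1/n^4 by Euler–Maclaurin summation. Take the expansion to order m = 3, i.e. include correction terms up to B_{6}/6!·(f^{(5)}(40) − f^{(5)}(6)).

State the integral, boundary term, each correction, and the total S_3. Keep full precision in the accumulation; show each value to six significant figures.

Integral: ∫_6^40 1/x^4 dx = 0.00153800.
½[f(6) + f(40)] = ½[0.000771605 + 3.90625e-07] = 0.000385998.
Integral + boundary = 0.00192400.
Order-1 term: 1/12 · (-3.90625e-08 − (-0.000514403)) = 4.28637e-05.
Running total after k=1: 0.00196686.
Order-2 term: −1/720 · (-7.32422e-10 − (-0.000428669)) = -5.95373e-07.
Running total after k=2: 0.00196627.
Order-3 term: 1/30240 · (-2.56348e-11 − (-0.000666819)) = 2.20509e-08.

S_3 ≈ 0.00196629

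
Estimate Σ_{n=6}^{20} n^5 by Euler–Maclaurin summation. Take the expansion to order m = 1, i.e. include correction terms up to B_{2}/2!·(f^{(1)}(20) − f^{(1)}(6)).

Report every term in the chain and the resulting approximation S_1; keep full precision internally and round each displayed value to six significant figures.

Integral: ∫_6^20 x^5 dx = 1.06589e+07.
Endpoint term: (f(6) + f(20))/2 = (7776.00 + 3.20000e+06)/2 = 1.60389e+06.
Running total after boundary: 1.22628e+07.
Order-1 term: 1/12 · (800000 − 6480.00) = 66126.7.

S_1 ≈ 1.23289e+07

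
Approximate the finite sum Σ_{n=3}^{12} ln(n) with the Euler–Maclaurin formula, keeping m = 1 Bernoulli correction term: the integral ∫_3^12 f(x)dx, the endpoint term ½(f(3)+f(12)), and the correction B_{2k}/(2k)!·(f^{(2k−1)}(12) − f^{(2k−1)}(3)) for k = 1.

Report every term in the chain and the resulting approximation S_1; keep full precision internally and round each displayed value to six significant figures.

S_1 ≈ 19.2940

∫_3^12 ln(x) dx evaluates to 17.5230.
Boundary: ½(f(3) + f(12)) = ½(1.09861 + 2.48491) = 1.79176.
Running total after boundary: 19.3148.
k=1: B_{2}/(2)! × [f^{(1)}(12) − f^{(1)}(3)] = 1/12 × (0.0833333 − 0.333333) = -0.0208333.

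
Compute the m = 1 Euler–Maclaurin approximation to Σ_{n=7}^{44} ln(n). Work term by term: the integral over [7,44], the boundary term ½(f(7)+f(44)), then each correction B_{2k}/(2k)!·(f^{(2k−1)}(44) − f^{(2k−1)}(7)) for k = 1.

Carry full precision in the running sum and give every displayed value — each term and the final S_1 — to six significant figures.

S_1 ≈ 118.738

∫_7^44 ln(x) dx evaluates to 115.883.
Endpoint term: (f(7) + f(44))/2 = (1.94591 + 3.78419)/2 = 2.86505.
Integral + boundary = 118.748.
Order-1 term: 1/12 · (0.0227273 − 0.142857) = -0.0100108.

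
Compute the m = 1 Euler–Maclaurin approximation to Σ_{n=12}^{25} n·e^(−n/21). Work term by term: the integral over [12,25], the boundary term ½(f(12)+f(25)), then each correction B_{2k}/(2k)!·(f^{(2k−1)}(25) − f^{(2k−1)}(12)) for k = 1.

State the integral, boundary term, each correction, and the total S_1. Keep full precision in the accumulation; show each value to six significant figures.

S_1 ≈ 104.776

Integral: ∫_12^25 x·e^(−x/21) dx = 97.6118.
Boundary: ½(f(12) + f(25)) = ½(6.77662 + 7.60191) = 7.18926.
Integral + boundary = 104.801.
k=1: B_{2}/(2)! × [f^{(1)}(25) − f^{(1)}(12)] = 1/12 × (-0.0579193 − 0.242022) = -0.0249951.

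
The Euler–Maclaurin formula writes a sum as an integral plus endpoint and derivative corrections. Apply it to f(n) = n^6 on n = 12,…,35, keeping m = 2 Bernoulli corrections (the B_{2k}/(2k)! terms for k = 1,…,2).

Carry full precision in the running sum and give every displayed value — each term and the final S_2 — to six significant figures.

The integral term ∫_12^35 x^6 dx = 9.18621e+09.
Endpoint term: (f(12) + f(35))/2 = (2.98598e+06 + 1.83827e+09)/2 = 9.20626e+08.
So far: 1.01068e+10.
Order-1 term: 1/12 · (3.15131e+08 − 1.49299e+06) = 2.61365e+07.
Partial sum through k=1: 1.01330e+10.
Order-2 term: −1/720 · (5.14500e+06 − 207360) = -6857.83.

S_2 ≈ 1.01330e+10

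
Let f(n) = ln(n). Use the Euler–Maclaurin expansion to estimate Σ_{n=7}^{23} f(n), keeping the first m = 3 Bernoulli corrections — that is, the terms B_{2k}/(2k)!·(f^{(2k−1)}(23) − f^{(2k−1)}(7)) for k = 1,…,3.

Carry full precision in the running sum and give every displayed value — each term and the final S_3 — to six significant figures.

S_3 ≈ 45.0274

∫_7^23 ln(x) dx evaluates to 42.4950.
½[f(7) + f(23)] = ½[1.94591 + 3.13549] = 2.54070.
So far: 45.0357.
Correction k=1: B_{2}/2! · (f^{(1)}(23) − f^{(1)}(7)) = 1/12 · (0.0434783 − 0.142857) = -0.00828157.
Partial sum through k=1: 45.0274.
Correction k=2: B_{4}/4! · (f^{(3)}(23) − f^{(3)}(7)) = −1/720 · (0.000164379 − 0.00583090) = 7.87017e-06.
Partial sum through k=2: 45.0274.
Correction k=3: B_{6}/6! · (f^{(5)}(23) − f^{(5)}(7)) = 1/30240 · (3.72883e-06 − 0.00142798) = -4.70981e-08.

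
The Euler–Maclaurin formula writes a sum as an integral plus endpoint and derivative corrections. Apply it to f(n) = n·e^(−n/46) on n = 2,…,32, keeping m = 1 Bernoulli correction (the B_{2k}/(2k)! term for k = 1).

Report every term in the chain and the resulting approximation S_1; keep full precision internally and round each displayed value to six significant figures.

S_1 ≈ 333.419

The integral term ∫_2^32 x·e^(−x/46) dx = 324.545.
Boundary: ½(f(2) + f(32)) = ½(1.91491 + 15.9600) = 8.93744.
So far: 333.483.
k=1: B_{2}/(2)! × [f^{(1)}(32) − f^{(1)}(2)] = 1/12 × (0.151793 − 0.915825) = -0.0636693.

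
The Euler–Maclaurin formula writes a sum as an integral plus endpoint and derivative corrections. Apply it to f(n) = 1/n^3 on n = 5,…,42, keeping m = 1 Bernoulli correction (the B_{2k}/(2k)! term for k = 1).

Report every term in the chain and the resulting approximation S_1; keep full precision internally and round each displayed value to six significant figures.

Integral: ∫_5^42 1/x^3 dx = 0.0197166.
Endpoint term: (f(5) + f(42))/2 = (0.00800000 + 1.34975e-05)/2 = 0.00400675.
So far: 0.0237233.
k=1: B_{2}/(2)! × [f^{(1)}(42) − f^{(1)}(5)] = 1/12 × (-9.64104e-07 − (-0.00480000)) = 0.000399920.

S_1 ≈ 0.0241232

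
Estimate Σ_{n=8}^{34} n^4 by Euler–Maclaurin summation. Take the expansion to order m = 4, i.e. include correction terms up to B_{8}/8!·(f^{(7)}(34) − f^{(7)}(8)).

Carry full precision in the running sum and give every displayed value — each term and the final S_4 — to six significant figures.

∫_8^34 x^4 dx evaluates to 9.08053e+06.
Endpoint term: (f(8) + f(34))/2 = (4096.00 + 1.33634e+06)/2 = 670216.
Integral + boundary = 9.75075e+06.
k=1: B_{2}/(2)! × [f^{(1)}(34) − f^{(1)}(8)] = 1/12 × (157216 − 2048.00) = 12930.7.
Running total after k=1: 9.76368e+06.
k=2: B_{4}/(4)! × [f^{(3)}(34) − f^{(3)}(8)] = −1/720 × (816.000 − 192.000) = -0.866667.
Running total after k=2: 9.76368e+06.
k=3: B_{6}/(6)! × [f^{(5)}(34) − f^{(5)}(8)] = 1/30240 × (0.00000 − 0.00000) = 0.00000.
Running total after k=3: 9.76368e+06.
k=4: B_{8}/(8)! × [f^{(7)}(34) − f^{(7)}(8)] = −1/1209600 × (0.00000 − 0.00000) = 0.00000.

S_4 ≈ 9.76368e+06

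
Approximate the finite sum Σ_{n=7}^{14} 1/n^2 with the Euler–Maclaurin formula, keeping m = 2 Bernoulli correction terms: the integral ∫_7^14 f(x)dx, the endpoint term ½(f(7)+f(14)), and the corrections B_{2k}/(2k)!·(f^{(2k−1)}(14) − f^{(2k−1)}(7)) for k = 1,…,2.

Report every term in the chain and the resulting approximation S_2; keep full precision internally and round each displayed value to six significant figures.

S_2 ≈ 0.0846069

∫_7^14 1/x^2 dx evaluates to 0.0714286.
Endpoint term: (f(7) + f(14))/2 = (0.0204082 + 0.00510204)/2 = 0.0127551.
So far: 0.0841837.
Correction k=1: B_{2}/2! · (f^{(1)}(14) − f^{(1)}(7)) = 1/12 · (-0.000728863 − (-0.00583090)) = 0.000425170.
After k=1: 0.0846088.
Correction k=2: B_{4}/4! · (f^{(3)}(14) − f^{(3)}(7)) = −1/720 · (-4.46243e-05 − (-0.00142798)) = -1.92132e-06.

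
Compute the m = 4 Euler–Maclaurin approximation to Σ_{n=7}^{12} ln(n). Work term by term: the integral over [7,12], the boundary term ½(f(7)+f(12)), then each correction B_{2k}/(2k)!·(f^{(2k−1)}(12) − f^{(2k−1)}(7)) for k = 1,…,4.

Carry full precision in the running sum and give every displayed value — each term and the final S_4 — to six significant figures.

Integral: ∫_7^12 ln(x) dx = 11.1975.
Boundary: ½(f(7) + f(12)) = ½(1.94591 + 2.48491) = 2.21541.
So far: 13.4129.
k=1: B_{2}/(2)! × [f^{(1)}(12) − f^{(1)}(7)] = 1/12 × (0.0833333 − 0.142857) = -0.00496032.
After k=1: 13.4080.
k=2: B_{4}/(4)! × [f^{(3)}(12) − f^{(3)}(7)] = −1/720 × (0.00115741 − 0.00583090) = 6.49097e-06.
After k=2: 13.4080.
k=3: B_{6}/(6)! × [f^{(5)}(12) − f^{(5)}(7)] = 1/30240 × (9.64506e-05 − 0.00142798) = -4.40319e-08.
After k=3: 13.4080.
k=4: B_{8}/(8)! × [f^{(7)}(12) − f^{(7)}(7)] = −1/1209600 × (2.00939e-05 − 0.000874271) = 7.06165e-10.

S_4 ≈ 13.4080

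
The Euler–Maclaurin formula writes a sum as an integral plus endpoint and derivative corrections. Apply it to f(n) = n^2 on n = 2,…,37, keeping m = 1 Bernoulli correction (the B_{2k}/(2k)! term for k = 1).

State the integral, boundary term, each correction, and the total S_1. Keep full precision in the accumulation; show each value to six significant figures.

S_1 ≈ 17574.0

∫_2^37 x^2 dx evaluates to 16881.7.
Endpoint term: (f(2) + f(37))/2 = (4.00000 + 1369.00)/2 = 686.500.
Running total after boundary: 17568.2.
Correction k=1: B_{2}/2! · (f^{(1)}(37) − f^{(1)}(2)) = 1/12 · (74.0000 − 4.00000) = 5.83333.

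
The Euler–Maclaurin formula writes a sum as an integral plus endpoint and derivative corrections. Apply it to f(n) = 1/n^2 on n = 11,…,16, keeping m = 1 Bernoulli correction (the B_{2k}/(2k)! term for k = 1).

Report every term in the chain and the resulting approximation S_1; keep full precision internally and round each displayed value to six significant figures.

S_1 ≈ 0.0345790

The integral term ∫_11^16 1/x^2 dx = 0.0284091.
½[f(11) + f(16)] = ½[0.00826446 + 0.00390625] = 0.00608536.
So far: 0.0344944.
Correction k=1: B_{2}/2! · (f^{(1)}(16) − f^{(1)}(11)) = 1/12 · (-0.000488281 − (-0.00150263)) = 8.45290e-05.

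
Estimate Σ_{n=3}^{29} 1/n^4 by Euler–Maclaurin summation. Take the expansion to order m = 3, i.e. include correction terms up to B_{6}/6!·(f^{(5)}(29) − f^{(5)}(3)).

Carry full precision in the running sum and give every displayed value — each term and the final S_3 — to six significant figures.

S_3 ≈ 0.0198124

∫_3^29 1/x^4 dx evaluates to 0.0123320.
Endpoint term: (f(3) + f(29))/2 = (0.0123457 + 1.41387e-06)/2 = 0.00617355.
Integral + boundary = 0.0185056.
k=1: B_{2}/(2)! × [f^{(1)}(29) − f^{(1)}(3)] = 1/12 × (-1.95016e-07 − (-0.0164609)) = 0.00137173.
Partial sum through k=1: 0.0198773.
k=2: B_{4}/(4)! × [f^{(3)}(29) − f^{(3)}(3)] = −1/720 × (-6.95657e-09 − (-0.0548697)) = -7.62079e-05.
Partial sum through k=2: 0.0198011.
k=3: B_{6}/(6)! × [f^{(5)}(29) − f^{(5)}(3)] = 1/30240 × (-4.63220e-10 − (-0.341411)) = 1.12901e-05.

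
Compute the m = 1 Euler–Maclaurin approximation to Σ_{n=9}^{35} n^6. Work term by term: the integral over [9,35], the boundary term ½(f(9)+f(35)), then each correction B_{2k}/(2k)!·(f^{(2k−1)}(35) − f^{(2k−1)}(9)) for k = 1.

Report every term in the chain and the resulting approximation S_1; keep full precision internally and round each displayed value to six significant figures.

Integral: ∫_9^35 x^6 dx = 9.19064e+09.
Endpoint term: (f(9) + f(35))/2 = (531441 + 1.83827e+09)/2 = 9.19399e+08.
Integral + boundary = 1.01100e+10.
Order-1 term: 1/12 · (3.15131e+08 − 354294) = 2.62314e+07.

S_1 ≈ 1.01363e+10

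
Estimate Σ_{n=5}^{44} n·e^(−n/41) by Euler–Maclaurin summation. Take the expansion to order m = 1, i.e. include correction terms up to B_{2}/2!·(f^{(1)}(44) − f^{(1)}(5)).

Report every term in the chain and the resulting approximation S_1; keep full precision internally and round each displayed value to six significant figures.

S_1 ≈ 487.539

Integral: ∫_5^44 x·e^(−x/41) dx = 477.871.
½[f(5) + f(44)] = ½[4.42596 + 15.0446] = 9.73528.
Running total after boundary: 487.606.
k=1: B_{2}/(2)! × [f^{(1)}(44) − f^{(1)}(5)] = 1/12 × (-0.0250187 − 0.777241) = -0.0668550.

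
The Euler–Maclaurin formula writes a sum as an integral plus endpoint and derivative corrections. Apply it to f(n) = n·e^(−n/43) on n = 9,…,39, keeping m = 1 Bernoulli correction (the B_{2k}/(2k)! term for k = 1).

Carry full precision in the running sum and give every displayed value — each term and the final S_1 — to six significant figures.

S_1 ≈ 401.606

The integral term ∫_9^39 x·e^(−x/43) dx = 390.134.
½[f(9) + f(39)] = ½[7.30035 + 15.7460] = 11.5232.
Running total after boundary: 401.657.
Correction k=1: B_{2}/2! · (f^{(1)}(39) − f^{(1)}(9)) = 1/12 · (0.0375575 − 0.641374) = -0.0503181.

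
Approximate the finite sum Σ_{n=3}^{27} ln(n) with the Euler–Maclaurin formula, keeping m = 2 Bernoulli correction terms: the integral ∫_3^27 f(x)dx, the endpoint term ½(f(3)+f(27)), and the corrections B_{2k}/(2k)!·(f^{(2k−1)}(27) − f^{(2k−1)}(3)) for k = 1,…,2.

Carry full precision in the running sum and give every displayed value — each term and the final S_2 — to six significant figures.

Integral: ∫_3^27 ln(x) dx = 61.6918.
Endpoint term: (f(3) + f(27))/2 = (1.09861 + 3.29584)/2 = 2.19722.
So far: 63.8890.
Order-1 term: 1/12 · (0.0370370 − 0.333333) = -0.0246914.
After k=1: 63.8643.
Order-2 term: −1/720 · (0.000101611 − 0.0740741) = 0.000102740.

S_2 ≈ 63.8644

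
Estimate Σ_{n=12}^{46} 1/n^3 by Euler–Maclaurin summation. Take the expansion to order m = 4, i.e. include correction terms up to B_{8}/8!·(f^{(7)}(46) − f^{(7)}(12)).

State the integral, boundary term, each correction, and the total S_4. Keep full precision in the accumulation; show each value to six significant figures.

S_4 ≈ 0.00354239

∫_12^46 1/x^3 dx evaluates to 0.00323593.
Endpoint term: (f(12) + f(46))/2 = (0.000578704 + 1.02737e-05)/2 = 0.000294489.
So far: 0.00353042.
Order-1 term: 1/12 · (-6.70023e-07 − (-0.000144676)) = 1.20005e-05.
After k=1: 0.00354242.
Order-2 term: −1/720 · (-6.33292e-09 − (-2.00939e-05)) = -2.78994e-08.
After k=2: 0.00354239.
Order-3 term: 1/30240 · (-1.25701e-10 − (-5.86071e-06)) = 1.93803e-10.
After k=3: 0.00354239.
Order-4 term: −1/1209600 · (-4.27715e-12 − (-2.93036e-06)) = -2.42258e-12.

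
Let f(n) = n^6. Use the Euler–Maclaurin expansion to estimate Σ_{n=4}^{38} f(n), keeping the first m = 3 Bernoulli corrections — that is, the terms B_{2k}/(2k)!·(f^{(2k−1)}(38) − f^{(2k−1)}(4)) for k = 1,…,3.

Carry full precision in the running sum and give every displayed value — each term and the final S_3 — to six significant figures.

The integral term ∫_4^38 x^6 dx = 1.63451e+10.
½[f(4) + f(38)] = ½[4096.00 + 3.01094e+09] = 1.50547e+09.
So far: 1.78506e+10.
Correction k=1: B_{2}/2! · (f^{(1)}(38) − f^{(1)}(4)) = 1/12 · (4.75411e+08 − 6144.00) = 3.96171e+07.
Running total after k=1: 1.78902e+10.
Correction k=2: B_{4}/4! · (f^{(3)}(38) − f^{(3)}(4)) = −1/720 · (6.58464e+06 − 7680.00) = -9134.67.
Running total after k=2: 1.78902e+10.
Correction k=3: B_{6}/6! · (f^{(5)}(38) − f^{(5)}(4)) = 1/30240 · (27360.0 − 2880.00) = 0.809524.

S_3 ≈ 1.78902e+10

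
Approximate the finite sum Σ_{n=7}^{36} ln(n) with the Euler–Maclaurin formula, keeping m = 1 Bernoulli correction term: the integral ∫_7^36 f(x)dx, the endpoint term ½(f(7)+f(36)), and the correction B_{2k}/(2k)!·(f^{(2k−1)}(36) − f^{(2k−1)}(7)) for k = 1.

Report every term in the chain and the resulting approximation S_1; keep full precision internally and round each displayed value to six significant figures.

∫_7^36 ln(x) dx evaluates to 86.3853.
Endpoint term: (f(7) + f(36))/2 = (1.94591 + 3.58352)/2 = 2.76471.
Running total after boundary: 89.1500.
Order-1 term: 1/12 · (0.0277778 − 0.142857) = -0.00958995.

S_1 ≈ 89.1404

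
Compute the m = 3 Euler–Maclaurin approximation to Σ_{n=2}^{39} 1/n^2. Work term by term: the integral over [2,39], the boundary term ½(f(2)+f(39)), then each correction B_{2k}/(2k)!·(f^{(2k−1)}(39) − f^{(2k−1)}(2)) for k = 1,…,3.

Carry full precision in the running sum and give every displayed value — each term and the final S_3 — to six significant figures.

∫_2^39 1/x^2 dx evaluates to 0.474359.
Endpoint term: (f(2) + f(39))/2 = (0.250000 + 0.000657462)/2 = 0.125329.
Integral + boundary = 0.599688.
k=1: B_{2}/(2)! × [f^{(1)}(39) − f^{(1)}(2)] = 1/12 × (-3.37160e-05 − (-0.250000)) = 0.0208305.
Partial sum through k=1: 0.620518.
k=2: B_{4}/(4)! × [f^{(3)}(39) − f^{(3)}(2)] = −1/720 × (-2.66004e-07 − (-0.750000)) = -0.00104167.
Partial sum through k=2: 0.619477.
k=3: B_{6}/(6)! × [f^{(5)}(39) − f^{(5)}(2)] = 1/30240 × (-5.24663e-09 − (-5.62500)) = 0.000186012.

S_3 ≈ 0.619663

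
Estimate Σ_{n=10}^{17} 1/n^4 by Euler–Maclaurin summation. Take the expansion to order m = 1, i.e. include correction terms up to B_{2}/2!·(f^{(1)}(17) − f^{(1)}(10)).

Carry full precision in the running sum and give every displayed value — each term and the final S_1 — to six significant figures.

S_1 ≈ 0.000324571

Integral: ∫_10^17 1/x^4 dx = 0.000265486.
Endpoint term: (f(10) + f(17))/2 = (0.000100000 + 1.19730e-05)/2 = 5.59865e-05.
So far: 0.000321473.
k=1: B_{2}/(2)! × [f^{(1)}(17) − f^{(1)}(10)] = 1/12 × (-2.81719e-06 − (-4.00000e-05)) = 3.09857e-06.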